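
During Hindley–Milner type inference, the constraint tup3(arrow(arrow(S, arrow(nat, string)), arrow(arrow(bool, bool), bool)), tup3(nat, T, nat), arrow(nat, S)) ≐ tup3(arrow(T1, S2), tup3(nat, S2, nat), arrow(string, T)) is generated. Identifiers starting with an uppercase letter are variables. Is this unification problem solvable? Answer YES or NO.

NO

Decompose tup3/3: arrow(arrow(S, arrow(nat, string)), arrow(arrow(bool, bool), bool)) ≐ arrow(T1, S2),  tup3(nat, T, nat) ≐ tup3(nat, S2, nat),  arrow(nat, S) ≐ arrow(string, T).
Decompose arrow/2: arrow(S, arrow(nat, string)) ≐ T1,  arrow(arrow(bool, bool), bool) ≐ S2.
Bind T1 := arrow(S, arrow(nat, string)); no other remaining equation mentions T1.
Bind S2 := arrow(arrow(bool, bool), bool); substituting into the one remaining equation that mentions S2 gives: tup3(nat, T, nat) ≐ tup3(nat, arrow(arrow(bool, bool), bool), nat).
Decompose tup3/3: nat ≐ nat,  T ≐ arrow(arrow(bool, bool), bool),  nat ≐ nat.
Delete trivial equation nat ≐ nat.
Bind T := arrow(arrow(bool, bool), bool); substituting into the one remaining equation that mentions T gives: arrow(nat, S) ≐ arrow(string, arrow(arrow(bool, bool), bool)).
Delete trivial equation nat ≐ nat.
Decompose arrow/2: nat ≐ string,  S ≐ arrow(arrow(bool, bool), bool).
Clash: constants nat and string differ; no unifier exists.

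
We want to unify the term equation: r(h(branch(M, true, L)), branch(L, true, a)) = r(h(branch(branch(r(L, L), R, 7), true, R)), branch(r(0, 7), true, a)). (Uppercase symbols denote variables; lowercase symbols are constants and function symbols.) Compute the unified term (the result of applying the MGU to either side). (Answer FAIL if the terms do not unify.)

r(h(branch(branch(r(r(0, 7), r(0, 7)), r(0, 7), 7), true, r(0, 7))), branch(r(0, 7), true, a))

Decompose r/2: h(branch(M, true, L)) = h(branch(branch(r(L, L), R, 7), true, R)),  branch(L, true, a) = branch(r(0, 7), true, a).
Decompose h/1: branch(M, true, L) = branch(branch(r(L, L), R, 7), true, R).
Decompose branch/3: M = branch(r(L, L), R, 7),  true = true,  L = R.
Bind M := branch(r(L, L), R, 7); no other remaining equation mentions M.
Delete trivial equation true = true.
Bind L := R; substituting into the remaining equation gives: branch(R, true, a) = branch(r(0, 7), true, a). Substituting into the earlier binding gives M := branch(r(R, R), R, 7).
Decompose branch/3: R = r(0, 7),  true = true,  a = a.
Bind R := r(0, 7); no other remaining equation mentions R. Substituting into the earlier bindings gives M := branch(r(r(0, 7), r(0, 7)), r(0, 7), 7), L := r(0, 7).
Delete trivial equation true = true.
Delete trivial equation a = a.
Applying the MGU to either side gives r(h(branch(branch(r(r(0, 7), r(0, 7)), r(0, 7), 7), true, r(0, 7))), branch(r(0, 7), true, a)).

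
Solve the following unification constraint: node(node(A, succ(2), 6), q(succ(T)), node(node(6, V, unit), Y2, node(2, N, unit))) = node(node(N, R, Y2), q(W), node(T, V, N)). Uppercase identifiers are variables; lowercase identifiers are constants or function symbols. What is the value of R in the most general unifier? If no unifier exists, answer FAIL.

Decompose node/3: node(A, succ(2), 6) = node(N, R, Y2),  q(succ(T)) = q(W),  node(node(6, V, unit), Y2, node(2, N, unit)) = node(T, V, N).
Decompose node/3: A = N,  succ(2) = R,  6 = Y2.
Bind A := N; no other remaining equation mentions A.
Bind R := succ(2); no other remaining equation mentions R.
Bind Y2 := 6; substituting into the one remaining equation that mentions Y2 gives: node(node(6, V, unit), 6, node(2, N, unit)) = node(T, V, N).
Decompose q/1: succ(T) = W.
Bind W := succ(T); no other remaining equation mentions W.
Decompose node/3: node(6, V, unit) = T,  6 = V,  node(2, N, unit) = N.
Bind T := node(6, V, unit); no other remaining equation mentions T. Substituting into the earlier binding gives W := succ(node(6, V, unit)).
Bind V := 6; no other remaining equation mentions V. Substituting into the earlier bindings gives W := succ(node(6, 6, unit)), T := node(6, 6, unit).
Occurs check fails: N occurs in node(2, N, unit); the equation N = node(2, N, unit) has no finite solution.

FAIL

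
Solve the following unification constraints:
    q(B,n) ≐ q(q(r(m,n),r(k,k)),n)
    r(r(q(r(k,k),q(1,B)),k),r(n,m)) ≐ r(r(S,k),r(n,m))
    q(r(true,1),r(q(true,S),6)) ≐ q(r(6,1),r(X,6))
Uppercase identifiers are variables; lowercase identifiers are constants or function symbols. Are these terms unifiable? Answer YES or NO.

NO

Decompose q/2: B ≐ q(r(m,n),r(k,k)),  n ≐ n.
Bind B := q(r(m,n),r(k,k)); substituting into the one remaining equation that mentions B gives: r(r(q(r(k,k),q(1,q(r(m,n),r(k,k)))),k),r(n,m)) ≐ r(r(S,k),r(n,m)).
Delete trivial equation n ≐ n.
Decompose r/2: r(q(r(k,k),q(1,q(r(m,n),r(k,k)))),k) ≐ r(S,k),  r(n,m) ≐ r(n,m).
Decompose r/2: q(r(k,k),q(1,q(r(m,n),r(k,k)))) ≐ S,  k ≐ k.
Bind S := q(r(k,k),q(1,q(r(m,n),r(k,k)))); substituting into the one remaining equation that mentions S gives: q(r(true,1),r(q(true,q(r(k,k),q(1,q(r(m,n),r(k,k))))),6)) ≐ q(r(6,1),r(X,6)).
Delete trivial equation k ≐ k.
Delete trivial equation r(n,m) ≐ r(n,m).
Decompose q/2: r(true,1) ≐ r(6,1),  r(q(true,q(r(k,k),q(1,q(r(m,n),r(k,k))))),6) ≐ r(X,6).
Decompose r/2: true ≐ 6,  1 ≐ 1.
Clash: constants true and 6 differ; no unifier exists.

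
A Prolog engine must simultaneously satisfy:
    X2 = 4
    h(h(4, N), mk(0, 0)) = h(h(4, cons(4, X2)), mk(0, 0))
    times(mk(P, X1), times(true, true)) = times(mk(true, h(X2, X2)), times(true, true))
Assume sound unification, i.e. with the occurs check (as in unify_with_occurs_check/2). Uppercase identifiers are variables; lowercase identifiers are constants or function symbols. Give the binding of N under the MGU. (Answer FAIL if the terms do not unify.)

cons(4, 4)

Bind X2 := 4; substituting into the remaining equations gives: h(h(4, N), mk(0, 0)) = h(h(4, cons(4, 4)), mk(0, 0)),  times(mk(P, X1), times(true, true)) = times(mk(true, h(4, 4)), times(true, true)).
Decompose h/2: h(4, N) = h(4, cons(4, 4)),  mk(0, 0) = mk(0, 0).
Decompose h/2: 4 = 4,  N = cons(4, 4).
Delete trivial equation 4 = 4.
Bind N := cons(4, 4); no other remaining equation mentions N.
Delete trivial equation mk(0, 0) = mk(0, 0).
Decompose times/2: mk(P, X1) = mk(true, h(4, 4)),  times(true, true) = times(true, true).
Decompose mk/2: P = true,  X1 = h(4, 4).
Bind P := true; no other remaining equation mentions P.
Bind X1 := h(4, 4); no other remaining equation mentions X1.
Delete trivial equation times(true, true) = times(true, true).
MGU = { X2 ↦ 4, N ↦ cons(4, 4), P ↦ true, X1 ↦ h(4, 4) }, so N ↦ cons(4, 4).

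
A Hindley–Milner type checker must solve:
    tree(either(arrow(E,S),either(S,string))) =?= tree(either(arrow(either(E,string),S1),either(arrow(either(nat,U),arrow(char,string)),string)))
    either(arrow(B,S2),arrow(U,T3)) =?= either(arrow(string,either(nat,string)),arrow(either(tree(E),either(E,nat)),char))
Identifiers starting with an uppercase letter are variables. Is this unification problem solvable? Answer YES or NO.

NO

Decompose tree/1: either(arrow(E,S),either(S,string)) =?= either(arrow(either(E,string),S1),either(arrow(either(nat,U),arrow(char,string)),string)).
Decompose either/2: arrow(E,S) =?= arrow(either(E,string),S1),  either(S,string) =?= either(arrow(either(nat,U),arrow(char,string)),string).
Decompose arrow/2: E =?= either(E,string),  S =?= S1.
Occurs check fails: E occurs in either(E,string); the equation E =?= either(E,string) has no finite solution.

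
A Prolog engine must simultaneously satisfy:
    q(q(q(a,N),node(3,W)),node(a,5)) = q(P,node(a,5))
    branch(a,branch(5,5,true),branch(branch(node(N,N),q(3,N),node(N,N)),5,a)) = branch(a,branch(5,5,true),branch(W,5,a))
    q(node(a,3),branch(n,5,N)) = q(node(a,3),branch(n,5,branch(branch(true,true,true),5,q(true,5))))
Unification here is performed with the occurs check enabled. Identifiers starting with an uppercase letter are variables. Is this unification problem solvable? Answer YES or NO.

Decompose q/2: q(q(a,N),node(3,W)) = P,  node(a,5) = node(a,5).
Bind P := q(q(a,N),node(3,W)); no other remaining equation mentions P.
Delete trivial equation node(a,5) = node(a,5).
Decompose branch/3: a = a,  branch(5,5,true) = branch(5,5,true),  branch(branch(node(N,N),q(3,N),node(N,N)),5,a) = branch(W,5,a).
Delete trivial equation a = a.
Delete trivial equation branch(5,5,true) = branch(5,5,true).
Decompose branch/3: branch(node(N,N),q(3,N),node(N,N)) = W,  5 = 5,  a = a.
Bind W := branch(node(N,N),q(3,N),node(N,N)); no other remaining equation mentions W. Substituting into the earlier binding gives P := q(q(a,N),node(3,branch(node(N,N),q(3,N),node(N,N)))).
Delete trivial equation 5 = 5.
Delete trivial equation a = a.
Decompose q/2: node(a,3) = node(a,3),  branch(n,5,N) = branch(n,5,branch(branch(true,true,true),5,q(true,5))).
Delete trivial equation node(a,3) = node(a,3).
Decompose branch/3: n = n,  5 = 5,  N = branch(branch(true,true,true),5,q(true,5)).
Delete trivial equation n = n.
Delete trivial equation 5 = 5.
Bind N := branch(branch(true,true,true),5,q(true,5)). Substituting into the earlier bindings gives P := q(q(a,branch(branch(true,true,true),5,q(true,5))),node(3,branch(node(branch(branch(true,true,true),5,q(true,5)),branch(branch(true,true,true),5,q(true,5))),q(3,branch(branch(true,true,true),5,q(true,5))),node(branch(branch(true,true,true),5,q(true,5)),branch(branch(true,true,true),5,q(true,5)))))), W := branch(node(branch(branch(true,true,true),5,q(true,5)),branch(branch(true,true,true),5,q(true,5))),q(3,branch(branch(true,true,true),5,q(true,5))),node(branch(branch(true,true,true),5,q(true,5)),branch(branch(true,true,true),5,q(true,5)))).
No equations remain and no clash or occurs-check failure arose, so a unifier exists.

YES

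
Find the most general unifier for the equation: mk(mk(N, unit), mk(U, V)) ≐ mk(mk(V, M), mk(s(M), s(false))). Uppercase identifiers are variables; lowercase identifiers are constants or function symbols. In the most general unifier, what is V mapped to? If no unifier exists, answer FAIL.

Decompose mk/2: mk(N, unit) ≐ mk(V, M),  mk(U, V) ≐ mk(s(M), s(false)).
Decompose mk/2: N ≐ V,  unit ≐ M.
Bind N := V; no other remaining equation mentions N.
Bind M := unit; substituting into the remaining equation gives: mk(U, V) ≐ mk(s(unit), s(false)).
Decompose mk/2: U ≐ s(unit),  V ≐ s(false).
Bind U := s(unit); no other remaining equation mentions U.
Bind V := s(false). Substituting into the earlier binding gives N := s(false).
MGU = { N := s(false), M := unit, U := s(unit), V := s(false) }, so V := s(false).

s(false)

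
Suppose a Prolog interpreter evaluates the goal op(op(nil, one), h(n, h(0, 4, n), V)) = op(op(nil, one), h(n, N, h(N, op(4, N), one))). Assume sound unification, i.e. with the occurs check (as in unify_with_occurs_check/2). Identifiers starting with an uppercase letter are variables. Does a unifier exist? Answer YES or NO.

Decompose op/2: op(nil, one) = op(nil, one),  h(n, h(0, 4, n), V) = h(n, N, h(N, op(4, N), one)).
Delete trivial equation op(nil, one) = op(nil, one).
Decompose h/3: n = n,  h(0, 4, n) = N,  V = h(N, op(4, N), one).
Delete trivial equation n = n.
Bind N := h(0, 4, n); substituting into the remaining equation gives: V = h(h(0, 4, n), op(4, h(0, 4, n)), one).
Bind V := h(h(0, 4, n), op(4, h(0, 4, n)), one).
No equations remain and no clash or occurs-check failure arose, so a unifier exists.

YES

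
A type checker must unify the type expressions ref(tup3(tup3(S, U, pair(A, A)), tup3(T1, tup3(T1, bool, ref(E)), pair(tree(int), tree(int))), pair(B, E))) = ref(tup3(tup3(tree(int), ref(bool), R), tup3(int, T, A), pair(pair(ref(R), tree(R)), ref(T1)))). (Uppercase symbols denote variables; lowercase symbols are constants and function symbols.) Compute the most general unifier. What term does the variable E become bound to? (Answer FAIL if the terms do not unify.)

ref(int)

Decompose ref/1: tup3(tup3(S, U, pair(A, A)), tup3(T1, tup3(T1, bool, ref(E)), pair(tree(int), tree(int))), pair(B, E)) = tup3(tup3(tree(int), ref(bool), R), tup3(int, T, A), pair(pair(ref(R), tree(R)), ref(T1))).
Decompose tup3/3: tup3(S, U, pair(A, A)) = tup3(tree(int), ref(bool), R),  tup3(T1, tup3(T1, bool, ref(E)), pair(tree(int), tree(int))) = tup3(int, T, A),  pair(B, E) = pair(pair(ref(R), tree(R)), ref(T1)).
Decompose tup3/3: S = tree(int),  U = ref(bool),  pair(A, A) = R.
Bind S := tree(int); no other remaining equation mentions S.
Bind U := ref(bool); no other remaining equation mentions U.
Bind R := pair(A, A); substituting into the one remaining equation that mentions R gives: pair(B, E) = pair(pair(ref(pair(A, A)), tree(pair(A, A))), ref(T1)).
Decompose tup3/3: T1 = int,  tup3(T1, bool, ref(E)) = T,  pair(tree(int), tree(int)) = A.
Bind T1 := int; substituting into the 2 remaining equations that mention T1 gives: tup3(int, bool, ref(E)) = T,  pair(B, E) = pair(pair(ref(pair(A, A)), tree(pair(A, A))), ref(int)).
Bind T := tup3(int, bool, ref(E)); no other remaining equation mentions T.
Bind A := pair(tree(int), tree(int)); substituting into the remaining equation gives: pair(B, E) = pair(pair(ref(pair(pair(tree(int), tree(int)), pair(tree(int), tree(int)))), tree(pair(pair(tree(int), tree(int)), pair(tree(int), tree(int))))), ref(int)). Substituting into the earlier binding gives R := pair(pair(tree(int), tree(int)), pair(tree(int), tree(int))).
Decompose pair/2: B = pair(ref(pair(pair(tree(int), tree(int)), pair(tree(int), tree(int)))), tree(pair(pair(tree(int), tree(int)), pair(tree(int), tree(int))))),  E = ref(int).
Bind B := pair(ref(pair(pair(tree(int), tree(int)), pair(tree(int), tree(int)))), tree(pair(pair(tree(int), tree(int)), pair(tree(int), tree(int))))); no other remaining equation mentions B.
Bind E := ref(int). Substituting into the earlier binding gives T := tup3(int, bool, ref(ref(int))).
MGU = { S ↦ tree(int), U ↦ ref(bool), R ↦ pair(pair(tree(int), tree(int)), pair(tree(int), tree(int))), T1 ↦ int, T ↦ tup3(int, bool, ref(ref(int))), A ↦ pair(tree(int), tree(int)), B ↦ pair(ref(pair(pair(tree(int), tree(int)), pair(tree(int), tree(int)))), tree(pair(pair(tree(int), tree(int)), pair(tree(int), tree(int))))), E ↦ ref(int) }, so E ↦ ref(int).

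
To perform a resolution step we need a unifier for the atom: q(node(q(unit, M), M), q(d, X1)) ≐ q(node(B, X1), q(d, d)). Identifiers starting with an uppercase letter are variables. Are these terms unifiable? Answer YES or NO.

YES

Decompose q/2: node(q(unit, M), M) ≐ node(B, X1),  q(d, X1) ≐ q(d, d).
Decompose node/2: q(unit, M) ≐ B,  M ≐ X1.
Bind B := q(unit, M); no other remaining equation mentions B.
Bind M := X1; no other remaining equation mentions M. Substituting into the earlier binding gives B := q(unit, X1).
Decompose q/2: d ≐ d,  X1 ≐ d.
Delete trivial equation d ≐ d.
Bind X1 := d. Substituting into the earlier bindings gives B := q(unit, d), M := d.
No equations remain and no clash or occurs-check failure arose, so a unifier exists.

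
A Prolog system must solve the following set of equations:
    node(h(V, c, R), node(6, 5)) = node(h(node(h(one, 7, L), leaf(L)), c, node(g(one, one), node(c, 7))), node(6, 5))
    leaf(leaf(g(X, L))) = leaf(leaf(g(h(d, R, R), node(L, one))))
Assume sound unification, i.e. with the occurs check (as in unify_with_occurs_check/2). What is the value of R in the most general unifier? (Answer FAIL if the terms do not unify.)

FAIL

Decompose node/2: h(V, c, R) = h(node(h(one, 7, L), leaf(L)), c, node(g(one, one), node(c, 7))),  node(6, 5) = node(6, 5).
Decompose h/3: V = node(h(one, 7, L), leaf(L)),  c = c,  R = node(g(one, one), node(c, 7)).
Bind V := node(h(one, 7, L), leaf(L)); no other remaining equation mentions V.
Delete trivial equation c = c.
Bind R := node(g(one, one), node(c, 7)); substituting into the one remaining equation that mentions R gives: leaf(leaf(g(X, L))) = leaf(leaf(g(h(d, node(g(one, one), node(c, 7)), node(g(one, one), node(c, 7))), node(L, one)))).
Delete trivial equation node(6, 5) = node(6, 5).
Decompose leaf/1: leaf(g(X, L)) = leaf(g(h(d, node(g(one, one), node(c, 7)), node(g(one, one), node(c, 7))), node(L, one))).
Decompose leaf/1: g(X, L) = g(h(d, node(g(one, one), node(c, 7)), node(g(one, one), node(c, 7))), node(L, one)).
Decompose g/2: X = h(d, node(g(one, one), node(c, 7)), node(g(one, one), node(c, 7))),  L = node(L, one).
Bind X := h(d, node(g(one, one), node(c, 7)), node(g(one, one), node(c, 7))); no other remaining equation mentions X.
Occurs check fails: L occurs in node(L, one); the equation L = node(L, one) has no finite solution.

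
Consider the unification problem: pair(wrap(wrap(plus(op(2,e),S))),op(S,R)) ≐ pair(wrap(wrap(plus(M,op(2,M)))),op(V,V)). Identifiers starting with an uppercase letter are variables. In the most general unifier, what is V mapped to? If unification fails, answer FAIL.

Decompose pair/2: wrap(wrap(plus(op(2,e),S))) ≐ wrap(wrap(plus(M,op(2,M)))),  op(S,R) ≐ op(V,V).
Decompose wrap/1: wrap(plus(op(2,e),S)) ≐ wrap(plus(M,op(2,M))).
Decompose wrap/1: plus(op(2,e),S) ≐ plus(M,op(2,M)).
Decompose plus/2: op(2,e) ≐ M,  S ≐ op(2,M).
Bind M := op(2,e); substituting into the one remaining equation that mentions M gives: S ≐ op(2,op(2,e)).
Bind S := op(2,op(2,e)); substituting into the remaining equation gives: op(op(2,op(2,e)),R) ≐ op(V,V).
Decompose op/2: op(2,op(2,e)) ≐ V,  R ≐ V.
Bind V := op(2,op(2,e)); substituting into the remaining equation gives: R ≐ op(2,op(2,e)).
Bind R := op(2,op(2,e)).
MGU = { M ↦ op(2,e), S ↦ op(2,op(2,e)), V ↦ op(2,op(2,e)), R ↦ op(2,op(2,e)) }, so V ↦ op(2,op(2,e)).

op(2,op(2,e))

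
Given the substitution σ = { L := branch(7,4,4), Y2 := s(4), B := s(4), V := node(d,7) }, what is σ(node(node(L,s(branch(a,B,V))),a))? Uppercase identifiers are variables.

Replace each occurrence of L with branch(7,4,4).
Replace each occurrence of B with s(4).
Replace each occurrence of V with node(d,7).
Result: node(node(branch(7,4,4),s(branch(a,s(4),node(d,7)))),a).

node(node(branch(7,4,4),s(branch(a,s(4),node(d,7)))),a)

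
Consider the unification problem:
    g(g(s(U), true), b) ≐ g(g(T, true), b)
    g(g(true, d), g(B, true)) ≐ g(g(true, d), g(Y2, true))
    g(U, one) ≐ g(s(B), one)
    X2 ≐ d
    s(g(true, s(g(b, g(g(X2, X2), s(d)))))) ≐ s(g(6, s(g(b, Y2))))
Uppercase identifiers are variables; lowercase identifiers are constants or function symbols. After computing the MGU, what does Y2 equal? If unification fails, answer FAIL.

FAIL

Decompose g/2: g(s(U), true) ≐ g(T, true),  b ≐ b.
Decompose g/2: s(U) ≐ T,  true ≐ true.
Bind T := s(U); no other remaining equation mentions T.
Delete trivial equation true ≐ true.
Delete trivial equation b ≐ b.
Decompose g/2: g(true, d) ≐ g(true, d),  g(B, true) ≐ g(Y2, true).
Delete trivial equation g(true, d) ≐ g(true, d).
Decompose g/2: B ≐ Y2,  true ≐ true.
Bind B := Y2; substituting into the one remaining equation that mentions B gives: g(U, one) ≐ g(s(Y2), one).
Delete trivial equation true ≐ true.
Decompose g/2: U ≐ s(Y2),  one ≐ one.
Bind U := s(Y2); no other remaining equation mentions U. Substituting into the earlier binding gives T := s(s(Y2)).
Delete trivial equation one ≐ one.
Bind X2 := d; substituting into the remaining equation gives: s(g(true, s(g(b, g(g(d, d), s(d)))))) ≐ s(g(6, s(g(b, Y2)))).
Decompose s/1: g(true, s(g(b, g(g(d, d), s(d))))) ≐ g(6, s(g(b, Y2))).
Decompose g/2: true ≐ 6,  s(g(b, g(g(d, d), s(d)))) ≐ s(g(b, Y2)).
Clash: constants true and 6 differ; no unifier exists.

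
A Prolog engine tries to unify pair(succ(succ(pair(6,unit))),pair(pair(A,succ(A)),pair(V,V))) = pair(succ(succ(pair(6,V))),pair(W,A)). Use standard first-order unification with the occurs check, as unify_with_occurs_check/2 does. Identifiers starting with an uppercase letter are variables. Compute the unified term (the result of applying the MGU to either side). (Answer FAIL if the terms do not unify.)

pair(succ(succ(pair(6,unit))),pair(pair(pair(unit,unit),succ(pair(unit,unit))),pair(unit,unit)))

Decompose pair/2: succ(succ(pair(6,unit))) = succ(succ(pair(6,V))),  pair(pair(A,succ(A)),pair(V,V)) = pair(W,A).
Decompose succ/1: succ(pair(6,unit)) = succ(pair(6,V)).
Decompose succ/1: pair(6,unit) = pair(6,V).
Decompose pair/2: 6 = 6,  unit = V.
Delete trivial equation 6 = 6.
Bind V := unit; substituting into the remaining equation gives: pair(pair(A,succ(A)),pair(unit,unit)) = pair(W,A).
Decompose pair/2: pair(A,succ(A)) = W,  pair(unit,unit) = A.
Bind W := pair(A,succ(A)); no other remaining equation mentions W.
Bind A := pair(unit,unit). Substituting into the earlier binding gives W := pair(pair(unit,unit),succ(pair(unit,unit))).
Applying the MGU to either side gives pair(succ(succ(pair(6,unit))),pair(pair(pair(unit,unit),succ(pair(unit,unit))),pair(unit,unit))).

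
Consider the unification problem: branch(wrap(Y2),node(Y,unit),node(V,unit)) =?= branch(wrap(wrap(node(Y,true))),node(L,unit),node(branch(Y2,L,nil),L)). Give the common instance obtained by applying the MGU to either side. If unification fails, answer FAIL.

Decompose branch/3: wrap(Y2) =?= wrap(wrap(node(Y,true))),  node(Y,unit) =?= node(L,unit),  node(V,unit) =?= node(branch(Y2,L,nil),L).
Decompose wrap/1: Y2 =?= wrap(node(Y,true)).
Bind Y2 := wrap(node(Y,true)); substituting into the one remaining equation that mentions Y2 gives: node(V,unit) =?= node(branch(wrap(node(Y,true)),L,nil),L).
Decompose node/2: Y =?= L,  unit =?= unit.
Bind Y := L; substituting into the one remaining equation that mentions Y gives: node(V,unit) =?= node(branch(wrap(node(L,true)),L,nil),L). Substituting into the earlier binding gives Y2 := wrap(node(L,true)).
Delete trivial equation unit =?= unit.
Decompose node/2: V =?= branch(wrap(node(L,true)),L,nil),  unit =?= L.
Bind V := branch(wrap(node(L,true)),L,nil); no other remaining equation mentions V.
Bind L := unit. Substituting into the earlier bindings gives Y2 := wrap(node(unit,true)), Y := unit, V := branch(wrap(node(unit,true)),unit,nil).
Applying the MGU to either side gives branch(wrap(wrap(node(unit,true))),node(unit,unit),node(branch(wrap(node(unit,true)),unit,nil),unit)).

branch(wrap(wrap(node(unit,true))),node(unit,unit),node(branch(wrap(node(unit,true)),unit,nil),unit))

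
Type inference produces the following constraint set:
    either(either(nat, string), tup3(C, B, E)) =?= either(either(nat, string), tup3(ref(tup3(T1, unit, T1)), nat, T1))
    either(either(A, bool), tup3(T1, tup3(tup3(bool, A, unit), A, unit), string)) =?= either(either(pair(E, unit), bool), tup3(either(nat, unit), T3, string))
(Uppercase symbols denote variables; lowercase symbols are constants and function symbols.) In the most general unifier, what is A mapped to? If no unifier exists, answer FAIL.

Decompose either/2: either(nat, string) =?= either(nat, string),  tup3(C, B, E) =?= tup3(ref(tup3(T1, unit, T1)), nat, T1).
Delete trivial equation either(nat, string) =?= either(nat, string).
Decompose tup3/3: C =?= ref(tup3(T1, unit, T1)),  B =?= nat,  E =?= T1.
Bind C := ref(tup3(T1, unit, T1)); no other remaining equation mentions C.
Bind B := nat; no other remaining equation mentions B.
Bind E := T1; substituting into the remaining equation gives: either(either(A, bool), tup3(T1, tup3(tup3(bool, A, unit), A, unit), string)) =?= either(either(pair(T1, unit), bool), tup3(either(nat, unit), T3, string)).
Decompose either/2: either(A, bool) =?= either(pair(T1, unit), bool),  tup3(T1, tup3(tup3(bool, A, unit), A, unit), string) =?= tup3(either(nat, unit), T3, string).
Decompose either/2: A =?= pair(T1, unit),  bool =?= bool.
Bind A := pair(T1, unit); substituting into the one remaining equation that mentions A gives: tup3(T1, tup3(tup3(bool, pair(T1, unit), unit), pair(T1, unit), unit), string) =?= tup3(either(nat, unit), T3, string).
Delete trivial equation bool =?= bool.
Decompose tup3/3: T1 =?= either(nat, unit),  tup3(tup3(bool, pair(T1, unit), unit), pair(T1, unit), unit) =?= T3,  string =?= string.
Bind T1 := either(nat, unit); substituting into the one remaining equation that mentions T1 gives: tup3(tup3(bool, pair(either(nat, unit), unit), unit), pair(either(nat, unit), unit), unit) =?= T3. Substituting into the earlier bindings gives C := ref(tup3(either(nat, unit), unit, either(nat, unit))), E := either(nat, unit), A := pair(either(nat, unit), unit).
Bind T3 := tup3(tup3(bool, pair(either(nat, unit), unit), unit), pair(either(nat, unit), unit), unit); no other remaining equation mentions T3.
Delete trivial equation string =?= string.
MGU = { C := ref(tup3(either(nat, unit), unit, either(nat, unit))), B := nat, E := either(nat, unit), A := pair(either(nat, unit), unit), T1 := either(nat, unit), T3 := tup3(tup3(bool, pair(either(nat, unit), unit), unit), pair(either(nat, unit), unit), unit) }, so A := pair(either(nat, unit), unit).

pair(either(nat, unit), unit)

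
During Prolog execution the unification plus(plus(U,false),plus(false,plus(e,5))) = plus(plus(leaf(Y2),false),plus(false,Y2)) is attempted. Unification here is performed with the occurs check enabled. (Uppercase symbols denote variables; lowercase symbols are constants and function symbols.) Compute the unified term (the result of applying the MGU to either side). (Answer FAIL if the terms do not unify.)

plus(plus(leaf(plus(e,5)),false),plus(false,plus(e,5)))

Decompose plus/2: plus(U,false) = plus(leaf(Y2),false),  plus(false,plus(e,5)) = plus(false,Y2).
Decompose plus/2: U = leaf(Y2),  false = false.
Bind U := leaf(Y2); no other remaining equation mentions U.
Delete trivial equation false = false.
Decompose plus/2: false = false,  plus(e,5) = Y2.
Delete trivial equation false = false.
Bind Y2 := plus(e,5). Substituting into the earlier binding gives U := leaf(plus(e,5)).
Applying the MGU to either side gives plus(plus(leaf(plus(e,5)),false),plus(false,plus(e,5))).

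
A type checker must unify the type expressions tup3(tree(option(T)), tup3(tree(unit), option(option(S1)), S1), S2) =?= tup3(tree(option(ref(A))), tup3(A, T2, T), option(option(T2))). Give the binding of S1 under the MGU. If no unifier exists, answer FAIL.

ref(tree(unit))

Decompose tup3/3: tree(option(T)) =?= tree(option(ref(A))),  tup3(tree(unit), option(option(S1)), S1) =?= tup3(A, T2, T),  S2 =?= option(option(T2)).
Decompose tree/1: option(T) =?= option(ref(A)).
Decompose option/1: T =?= ref(A).
Bind T := ref(A); substituting into the one remaining equation that mentions T gives: tup3(tree(unit), option(option(S1)), S1) =?= tup3(A, T2, ref(A)).
Decompose tup3/3: tree(unit) =?= A,  option(option(S1)) =?= T2,  S1 =?= ref(A).
Bind A := tree(unit); substituting into the one remaining equation that mentions A gives: S1 =?= ref(tree(unit)). Substituting into the earlier binding gives T := ref(tree(unit)).
Bind T2 := option(option(S1)); substituting into the one remaining equation that mentions T2 gives: S2 =?= option(option(option(option(S1)))).
Bind S1 := ref(tree(unit)); substituting into the remaining equation gives: S2 =?= option(option(option(option(ref(tree(unit)))))). Substituting into the earlier binding gives T2 := option(option(ref(tree(unit)))).
Bind S2 := option(option(option(option(ref(tree(unit)))))).
MGU = { T -> ref(tree(unit)), A -> tree(unit), T2 -> option(option(ref(tree(unit)))), S1 -> ref(tree(unit)), S2 -> option(option(option(option(ref(tree(unit)))))) }, so S1 -> ref(tree(unit)).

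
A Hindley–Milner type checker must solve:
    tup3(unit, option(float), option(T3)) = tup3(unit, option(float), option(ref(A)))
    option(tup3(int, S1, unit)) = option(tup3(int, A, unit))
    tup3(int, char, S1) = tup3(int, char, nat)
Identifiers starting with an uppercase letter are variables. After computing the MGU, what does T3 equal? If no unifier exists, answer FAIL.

ref(nat)

Decompose tup3/3: unit = unit,  option(float) = option(float),  option(T3) = option(ref(A)).
Delete trivial equation unit = unit.
Delete trivial equation option(float) = option(float).
Decompose option/1: T3 = ref(A).
Bind T3 := ref(A); no other remaining equation mentions T3.
Decompose option/1: tup3(int, S1, unit) = tup3(int, A, unit).
Decompose tup3/3: int = int,  S1 = A,  unit = unit.
Delete trivial equation int = int.
Bind S1 := A; substituting into the one remaining equation that mentions S1 gives: tup3(int, char, A) = tup3(int, char, nat).
Delete trivial equation unit = unit.
Decompose tup3/3: int = int,  char = char,  A = nat.
Delete trivial equation int = int.
Delete trivial equation char = char.
Bind A := nat. Substituting into the earlier bindings gives T3 := ref(nat), S1 := nat.
MGU = { T3 := ref(nat), S1 := nat, A := nat }, so T3 := ref(nat).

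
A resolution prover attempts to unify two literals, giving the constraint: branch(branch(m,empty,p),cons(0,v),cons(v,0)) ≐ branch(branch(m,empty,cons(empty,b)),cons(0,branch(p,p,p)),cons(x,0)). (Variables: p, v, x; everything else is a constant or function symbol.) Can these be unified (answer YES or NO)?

YES

Decompose branch/3: branch(m,empty,p) ≐ branch(m,empty,cons(empty,b)),  cons(0,v) ≐ cons(0,branch(p,p,p)),  cons(v,0) ≐ cons(x,0).
Decompose branch/3: m ≐ m,  empty ≐ empty,  p ≐ cons(empty,b).
Delete trivial equation m ≐ m.
Delete trivial equation empty ≐ empty.
Bind p := cons(empty,b); substituting into the one remaining equation that mentions p gives: cons(0,v) ≐ cons(0,branch(cons(empty,b),cons(empty,b),cons(empty,b))).
Decompose cons/2: 0 ≐ 0,  v ≐ branch(cons(empty,b),cons(empty,b),cons(empty,b)).
Delete trivial equation 0 ≐ 0.
Bind v := branch(cons(empty,b),cons(empty,b),cons(empty,b)); substituting into the remaining equation gives: cons(branch(cons(empty,b),cons(empty,b),cons(empty,b)),0) ≐ cons(x,0).
Decompose cons/2: branch(cons(empty,b),cons(empty,b),cons(empty,b)) ≐ x,  0 ≐ 0.
Bind x := branch(cons(empty,b),cons(empty,b),cons(empty,b)); no other remaining equation mentions x.
Delete trivial equation 0 ≐ 0.
No equations remain and no clash or occurs-check failure arose, so a unifier exists.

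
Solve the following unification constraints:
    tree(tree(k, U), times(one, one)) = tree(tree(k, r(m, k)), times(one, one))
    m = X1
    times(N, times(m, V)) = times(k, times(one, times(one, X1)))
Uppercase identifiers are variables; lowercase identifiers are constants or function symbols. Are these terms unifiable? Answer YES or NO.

NO

Decompose tree/2: tree(k, U) = tree(k, r(m, k)),  times(one, one) = times(one, one).
Decompose tree/2: k = k,  U = r(m, k).
Delete trivial equation k = k.
Bind U := r(m, k); no other remaining equation mentions U.
Delete trivial equation times(one, one) = times(one, one).
Bind X1 := m; substituting into the remaining equation gives: times(N, times(m, V)) = times(k, times(one, times(one, m))).
Decompose times/2: N = k,  times(m, V) = times(one, times(one, m)).
Bind N := k; no other remaining equation mentions N.
Decompose times/2: m = one,  V = times(one, m).
Clash: constants m and one differ; no unifier exists.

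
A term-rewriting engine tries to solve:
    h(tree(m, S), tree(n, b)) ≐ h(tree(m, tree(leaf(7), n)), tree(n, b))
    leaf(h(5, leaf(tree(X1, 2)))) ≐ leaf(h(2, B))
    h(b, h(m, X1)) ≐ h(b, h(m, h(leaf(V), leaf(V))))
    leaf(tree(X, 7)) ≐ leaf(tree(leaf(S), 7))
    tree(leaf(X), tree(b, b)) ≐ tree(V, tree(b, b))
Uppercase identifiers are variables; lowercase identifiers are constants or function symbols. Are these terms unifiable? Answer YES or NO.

Decompose h/2: tree(m, S) ≐ tree(m, tree(leaf(7), n)),  tree(n, b) ≐ tree(n, b).
Decompose tree/2: m ≐ m,  S ≐ tree(leaf(7), n).
Delete trivial equation m ≐ m.
Bind S := tree(leaf(7), n); substituting into the one remaining equation that mentions S gives: leaf(tree(X, 7)) ≐ leaf(tree(leaf(tree(leaf(7), n)), 7)).
Delete trivial equation tree(n, b) ≐ tree(n, b).
Decompose leaf/1: h(5, leaf(tree(X1, 2))) ≐ h(2, B).
Decompose h/2: 5 ≐ 2,  leaf(tree(X1, 2)) ≐ B.
Clash: constants 5 and 2 differ; no unifier exists.

NO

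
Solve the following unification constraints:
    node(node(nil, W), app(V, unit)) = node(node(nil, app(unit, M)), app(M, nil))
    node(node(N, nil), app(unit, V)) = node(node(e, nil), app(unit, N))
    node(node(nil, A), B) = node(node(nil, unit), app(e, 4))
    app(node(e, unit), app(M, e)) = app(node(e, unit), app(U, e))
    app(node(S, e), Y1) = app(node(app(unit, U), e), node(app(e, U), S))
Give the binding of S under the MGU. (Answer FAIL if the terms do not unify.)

Decompose node/2: node(nil, W) = node(nil, app(unit, M)),  app(V, unit) = app(M, nil).
Decompose node/2: nil = nil,  W = app(unit, M).
Delete trivial equation nil = nil.
Bind W := app(unit, M); no other remaining equation mentions W.
Decompose app/2: V = M,  unit = nil.
Bind V := M; substituting into the one remaining equation that mentions V gives: node(node(N, nil), app(unit, M)) = node(node(e, nil), app(unit, N)).
Clash: constants unit and nil differ; no unifier exists.

FAIL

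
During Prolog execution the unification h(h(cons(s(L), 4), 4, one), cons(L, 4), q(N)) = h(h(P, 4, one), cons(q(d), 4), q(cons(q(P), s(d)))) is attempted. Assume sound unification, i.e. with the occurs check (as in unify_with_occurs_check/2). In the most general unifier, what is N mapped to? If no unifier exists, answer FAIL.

cons(q(cons(s(q(d)), 4)), s(d))

Decompose h/3: h(cons(s(L), 4), 4, one) = h(P, 4, one),  cons(L, 4) = cons(q(d), 4),  q(N) = q(cons(q(P), s(d))).
Decompose h/3: cons(s(L), 4) = P,  4 = 4,  one = one.
Bind P := cons(s(L), 4); substituting into the one remaining equation that mentions P gives: q(N) = q(cons(q(cons(s(L), 4)), s(d))).
Delete trivial equation 4 = 4.
Delete trivial equation one = one.
Decompose cons/2: L = q(d),  4 = 4.
Bind L := q(d); substituting into the one remaining equation that mentions L gives: q(N) = q(cons(q(cons(s(q(d)), 4)), s(d))). Substituting into the earlier binding gives P := cons(s(q(d)), 4).
Delete trivial equation 4 = 4.
Decompose q/1: N = cons(q(cons(s(q(d)), 4)), s(d)).
Bind N := cons(q(cons(s(q(d)), 4)), s(d)).
MGU = { P ↦ cons(s(q(d)), 4), L ↦ q(d), N ↦ cons(q(cons(s(q(d)), 4)), s(d)) }, so N ↦ cons(q(cons(s(q(d)), 4)), s(d)).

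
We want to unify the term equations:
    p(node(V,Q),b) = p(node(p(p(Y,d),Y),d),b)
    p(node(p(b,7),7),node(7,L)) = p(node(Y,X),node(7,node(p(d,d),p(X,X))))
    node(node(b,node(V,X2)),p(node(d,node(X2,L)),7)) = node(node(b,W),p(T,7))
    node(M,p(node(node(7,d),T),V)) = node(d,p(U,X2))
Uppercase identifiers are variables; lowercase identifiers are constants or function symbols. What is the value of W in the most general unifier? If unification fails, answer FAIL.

Decompose p/2: node(V,Q) = node(p(p(Y,d),Y),d),  b = b.
Decompose node/2: V = p(p(Y,d),Y),  Q = d.
Bind V := p(p(Y,d),Y); substituting into the 2 remaining equations that mention V gives: node(node(b,node(p(p(Y,d),Y),X2)),p(node(d,node(X2,L)),7)) = node(node(b,W),p(T,7)),  node(M,p(node(node(7,d),T),p(p(Y,d),Y))) = node(d,p(U,X2)).
Bind Q := d; no other remaining equation mentions Q.
Delete trivial equation b = b.
Decompose p/2: node(p(b,7),7) = node(Y,X),  node(7,L) = node(7,node(p(d,d),p(X,X))).
Decompose node/2: p(b,7) = Y,  7 = X.
Bind Y := p(b,7); substituting into the 2 remaining equations that mention Y gives: node(node(b,node(p(p(p(b,7),d),p(b,7)),X2)),p(node(d,node(X2,L)),7)) = node(node(b,W),p(T,7)),  node(M,p(node(node(7,d),T),p(p(p(b,7),d),p(b,7)))) = node(d,p(U,X2)). Substituting into the earlier binding gives V := p(p(p(b,7),d),p(b,7)).
Bind X := 7; substituting into the one remaining equation that mentions X gives: node(7,L) = node(7,node(p(d,d),p(7,7))).
Decompose node/2: 7 = 7,  L = node(p(d,d),p(7,7)).
Delete trivial equation 7 = 7.
Bind L := node(p(d,d),p(7,7)); substituting into the one remaining equation that mentions L gives: node(node(b,node(p(p(p(b,7),d),p(b,7)),X2)),p(node(d,node(X2,node(p(d,d),p(7,7)))),7)) = node(node(b,W),p(T,7)).
Decompose node/2: node(b,node(p(p(p(b,7),d),p(b,7)),X2)) = node(b,W),  p(node(d,node(X2,node(p(d,d),p(7,7)))),7) = p(T,7).
Decompose node/2: b = b,  node(p(p(p(b,7),d),p(b,7)),X2) = W.
Delete trivial equation b = b.
Bind W := node(p(p(p(b,7),d),p(b,7)),X2); no other remaining equation mentions W.
Decompose p/2: node(d,node(X2,node(p(d,d),p(7,7)))) = T,  7 = 7.
Bind T := node(d,node(X2,node(p(d,d),p(7,7)))); substituting into the one remaining equation that mentions T gives: node(M,p(node(node(7,d),node(d,node(X2,node(p(d,d),p(7,7))))),p(p(p(b,7),d),p(b,7)))) = node(d,p(U,X2)).
Delete trivial equation 7 = 7.
Decompose node/2: M = d,  p(node(node(7,d),node(d,node(X2,node(p(d,d),p(7,7))))),p(p(p(b,7),d),p(b,7))) = p(U,X2).
Bind M := d; no other remaining equation mentions M.
Decompose p/2: node(node(7,d),node(d,node(X2,node(p(d,d),p(7,7))))) = U,  p(p(p(b,7),d),p(b,7)) = X2.
Bind U := node(node(7,d),node(d,node(X2,node(p(d,d),p(7,7))))); no other remaining equation mentions U.
Bind X2 := p(p(p(b,7),d),p(b,7)). Substituting into the earlier bindings gives W := node(p(p(p(b,7),d),p(b,7)),p(p(p(b,7),d),p(b,7))), T := node(d,node(p(p(p(b,7),d),p(b,7)),node(p(d,d),p(7,7)))), U := node(node(7,d),node(d,node(p(p(p(b,7),d),p(b,7)),node(p(d,d),p(7,7))))).
MGU = { V -> p(p(p(b,7),d),p(b,7)), Q -> d, Y -> p(b,7), X -> 7, L -> node(p(d,d),p(7,7)), W -> node(p(p(p(b,7),d),p(b,7)),p(p(p(b,7),d),p(b,7))), T -> node(d,node(p(p(p(b,7),d),p(b,7)),node(p(d,d),p(7,7)))), M -> d, U -> node(node(7,d),node(d,node(p(p(p(b,7),d),p(b,7)),node(p(d,d),p(7,7))))), X2 -> p(p(p(b,7),d),p(b,7)) }, so W -> node(p(p(p(b,7),d),p(b,7)),p(p(p(b,7),d),p(b,7))).

node(p(p(p(b,7),d),p(b,7)),p(p(p(b,7),d),p(b,7)))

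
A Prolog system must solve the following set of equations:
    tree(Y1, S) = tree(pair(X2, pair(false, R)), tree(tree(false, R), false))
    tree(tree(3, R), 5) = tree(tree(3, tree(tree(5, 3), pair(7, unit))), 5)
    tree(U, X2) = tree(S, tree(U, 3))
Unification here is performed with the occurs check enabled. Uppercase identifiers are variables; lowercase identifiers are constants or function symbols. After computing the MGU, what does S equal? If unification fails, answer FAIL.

tree(tree(false, tree(tree(5, 3), pair(7, unit))), false)

Decompose tree/2: Y1 = pair(X2, pair(false, R)),  S = tree(tree(false, R), false).
Bind Y1 := pair(X2, pair(false, R)); no other remaining equation mentions Y1.
Bind S := tree(tree(false, R), false); substituting into the one remaining equation that mentions S gives: tree(U, X2) = tree(tree(tree(false, R), false), tree(U, 3)).
Decompose tree/2: tree(3, R) = tree(3, tree(tree(5, 3), pair(7, unit))),  5 = 5.
Decompose tree/2: 3 = 3,  R = tree(tree(5, 3), pair(7, unit)).
Delete trivial equation 3 = 3.
Bind R := tree(tree(5, 3), pair(7, unit)); substituting into the one remaining equation that mentions R gives: tree(U, X2) = tree(tree(tree(false, tree(tree(5, 3), pair(7, unit))), false), tree(U, 3)). Substituting into the earlier bindings gives Y1 := pair(X2, pair(false, tree(tree(5, 3), pair(7, unit)))), S := tree(tree(false, tree(tree(5, 3), pair(7, unit))), false).
Delete trivial equation 5 = 5.
Decompose tree/2: U = tree(tree(false, tree(tree(5, 3), pair(7, unit))), false),  X2 = tree(U, 3).
Bind U := tree(tree(false, tree(tree(5, 3), pair(7, unit))), false); substituting into the remaining equation gives: X2 = tree(tree(tree(false, tree(tree(5, 3), pair(7, unit))), false), 3).
Bind X2 := tree(tree(tree(false, tree(tree(5, 3), pair(7, unit))), false), 3). Substituting into the earlier binding gives Y1 := pair(tree(tree(tree(false, tree(tree(5, 3), pair(7, unit))), false), 3), pair(false, tree(tree(5, 3), pair(7, unit)))).
MGU = { Y1 -> pair(tree(tree(tree(false, tree(tree(5, 3), pair(7, unit))), false), 3), pair(false, tree(tree(5, 3), pair(7, unit)))), S -> tree(tree(false, tree(tree(5, 3), pair(7, unit))), false), R -> tree(tree(5, 3), pair(7, unit)), U -> tree(tree(false, tree(tree(5, 3), pair(7, unit))), false), X2 -> tree(tree(tree(false, tree(tree(5, 3), pair(7, unit))), false), 3) }, so S -> tree(tree(false, tree(tree(5, 3), pair(7, unit))), false).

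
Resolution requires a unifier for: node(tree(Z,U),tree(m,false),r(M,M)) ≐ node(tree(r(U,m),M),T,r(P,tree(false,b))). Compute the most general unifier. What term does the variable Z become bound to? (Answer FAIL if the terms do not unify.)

r(tree(false,b),m)

Decompose node/3: tree(Z,U) ≐ tree(r(U,m),M),  tree(m,false) ≐ T,  r(M,M) ≐ r(P,tree(false,b)).
Decompose tree/2: Z ≐ r(U,m),  U ≐ M.
Bind Z := r(U,m); no other remaining equation mentions Z.
Bind U := M; no other remaining equation mentions U. Substituting into the earlier binding gives Z := r(M,m).
Bind T := tree(m,false); no other remaining equation mentions T.
Decompose r/2: M ≐ P,  M ≐ tree(false,b).
Bind M := P; substituting into the remaining equation gives: P ≐ tree(false,b). Substituting into the earlier bindings gives Z := r(P,m), U := P.
Bind P := tree(false,b). Substituting into the earlier bindings gives Z := r(tree(false,b),m), U := tree(false,b), M := tree(false,b).
MGU = { Z ↦ r(tree(false,b),m), U ↦ tree(false,b), T ↦ tree(m,false), M ↦ tree(false,b), P ↦ tree(false,b) }, so Z ↦ r(tree(false,b),m).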